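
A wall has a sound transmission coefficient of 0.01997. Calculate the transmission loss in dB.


Given values:
  tau = 0.01997
Formula: TL = 10 * log10(1 / tau)
Compute 1 / tau = 1 / 0.01997 = 50.0751
Compute log10(50.0751) = 1.699622
TL = 10 * 1.699622 = 17.0

17.0 dB


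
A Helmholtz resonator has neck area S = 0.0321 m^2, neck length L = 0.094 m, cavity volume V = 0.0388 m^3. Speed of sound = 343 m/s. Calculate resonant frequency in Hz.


Given values:
  S = 0.0321 m^2, L = 0.094 m, V = 0.0388 m^3, c = 343 m/s
Formula: f = (c / (2*pi)) * sqrt(S / (V * L))
Compute V * L = 0.0388 * 0.094 = 0.0036472
Compute S / (V * L) = 0.0321 / 0.0036472 = 8.8013
Compute sqrt(8.8013) = 2.966699
Compute c / (2*pi) = 343 / 6.283185 = 54.590148
f = 54.590148 * 2.966699 = 161.95

161.95 Hz


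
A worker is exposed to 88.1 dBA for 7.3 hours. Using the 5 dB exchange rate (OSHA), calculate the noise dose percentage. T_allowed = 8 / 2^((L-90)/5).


Given values:
  L = 88.1 dBA, T = 7.3 hours
Formula: T_allowed = 8 / 2^((L - 90) / 5)
Compute exponent: (88.1 - 90) / 5 = -0.38
Compute 2^(-0.38) = 0.768438
T_allowed = 8 / 0.768438 = 10.410729 hours
Dose = (T / T_allowed) * 100
Dose = (7.3 / 10.410729) * 100 = 70.12

70.12 %


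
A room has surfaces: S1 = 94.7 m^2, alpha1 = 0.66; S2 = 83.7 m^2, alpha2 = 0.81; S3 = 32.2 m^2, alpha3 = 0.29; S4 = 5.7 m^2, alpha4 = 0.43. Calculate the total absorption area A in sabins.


Given surfaces:
  Surface 1: 94.7 * 0.66 = 62.502
  Surface 2: 83.7 * 0.81 = 67.797
  Surface 3: 32.2 * 0.29 = 9.338
  Surface 4: 5.7 * 0.43 = 2.451
Formula: A = sum(Si * alpha_i)
A = 62.502 + 67.797 + 9.338 + 2.451
A = 142.09

142.09 sabins


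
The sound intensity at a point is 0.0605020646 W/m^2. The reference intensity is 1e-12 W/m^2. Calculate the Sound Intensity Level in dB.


Given values:
  I = 0.0605020646 W/m^2
  I_ref = 1e-12 W/m^2
Formula: SIL = 10 * log10(I / I_ref)
Compute ratio: I / I_ref = 60502064600
Compute log10: log10(60502064600) = 10.78177
Multiply: SIL = 10 * 10.78177 = 107.82

107.82 dB


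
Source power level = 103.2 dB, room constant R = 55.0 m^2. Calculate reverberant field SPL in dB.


Given values:
  Lw = 103.2 dB, R = 55.0 m^2
Formula: SPL = Lw + 10 * log10(4 / R)
Compute 4 / R = 4 / 55.0 = 0.072727
Compute 10 * log10(0.072727) = -11.383
SPL = 103.2 + (-11.383) = 91.82

91.82 dB


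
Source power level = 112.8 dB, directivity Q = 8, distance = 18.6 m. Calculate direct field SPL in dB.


Given values:
  Lw = 112.8 dB, Q = 8, r = 18.6 m
Formula: SPL = Lw + 10 * log10(Q / (4 * pi * r^2))
Compute 4 * pi * r^2 = 4 * pi * 18.6^2 = 4347.4616
Compute Q / denom = 8 / 4347.4616 = 0.00184015
Compute 10 * log10(0.00184015) = -27.3515
SPL = 112.8 + (-27.3515) = 85.45

85.45 dB


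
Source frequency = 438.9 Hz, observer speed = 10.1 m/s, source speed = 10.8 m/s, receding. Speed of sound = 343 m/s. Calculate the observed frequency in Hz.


Given values:
  f_s = 438.9 Hz, v_o = 10.1 m/s, v_s = 10.8 m/s
  Direction: receding
Formula: f_o = f_s * (c - v_o) / (c + v_s)
Numerator: c - v_o = 343 - 10.1 = 332.9
Denominator: c + v_s = 343 + 10.8 = 353.8
f_o = 438.9 * 332.9 / 353.8 = 412.97

412.97 Hz


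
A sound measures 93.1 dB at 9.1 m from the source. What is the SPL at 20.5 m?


Given values:
  SPL1 = 93.1 dB, r1 = 9.1 m, r2 = 20.5 m
Formula: SPL2 = SPL1 - 20 * log10(r2 / r1)
Compute ratio: r2 / r1 = 20.5 / 9.1 = 2.2527
Compute log10: log10(2.2527) = 0.352703
Compute drop: 20 * 0.352703 = 7.0541
SPL2 = 93.1 - 7.0541 = 86.05

86.05 dB


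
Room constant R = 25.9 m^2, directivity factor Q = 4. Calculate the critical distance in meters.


Given values:
  R = 25.9 m^2, Q = 4
Formula: d_c = 0.141 * sqrt(Q * R)
Compute Q * R = 4 * 25.9 = 103.6
Compute sqrt(103.6) = 10.1784
d_c = 0.141 * 10.1784 = 1.435

1.435 m


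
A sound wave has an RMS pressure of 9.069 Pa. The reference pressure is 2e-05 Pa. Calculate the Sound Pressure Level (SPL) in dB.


Given values:
  p = 9.069 Pa
  p_ref = 2e-05 Pa
Formula: SPL = 20 * log10(p / p_ref)
Compute ratio: p / p_ref = 9.069 / 2e-05 = 453450
Compute log10: log10(453450) = 5.656529
Multiply: SPL = 20 * 5.656529 = 113.13

113.13 dB


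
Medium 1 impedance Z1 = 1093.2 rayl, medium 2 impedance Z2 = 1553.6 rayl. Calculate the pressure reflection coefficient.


Given values:
  Z1 = 1093.2 rayl, Z2 = 1553.6 rayl
Formula: R = (Z2 - Z1) / (Z2 + Z1)
Numerator: Z2 - Z1 = 1553.6 - 1093.2 = 460.4
Denominator: Z2 + Z1 = 1553.6 + 1093.2 = 2646.8
R = 460.4 / 2646.8 = 0.1739

0.1739


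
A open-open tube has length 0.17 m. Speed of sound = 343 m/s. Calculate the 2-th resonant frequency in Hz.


Given values:
  Tube type: open-open, L = 0.17 m, c = 343 m/s, n = 2
Formula: f_n = n * c / (2 * L)
Compute 2 * L = 2 * 0.17 = 0.34
f = 2 * 343 / 0.34
f = 2017.65

2017.65 Hz


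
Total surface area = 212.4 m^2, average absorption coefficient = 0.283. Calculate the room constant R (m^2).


Given values:
  S = 212.4 m^2, alpha = 0.283
Formula: R = S * alpha / (1 - alpha)
Numerator: 212.4 * 0.283 = 60.1092
Denominator: 1 - 0.283 = 0.717
R = 60.1092 / 0.717 = 83.83

83.83 m^2


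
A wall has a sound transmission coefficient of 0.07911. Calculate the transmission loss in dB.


Given values:
  tau = 0.07911
Formula: TL = 10 * log10(1 / tau)
Compute 1 / tau = 1 / 0.07911 = 12.6406
Compute log10(12.6406) = 1.101768
TL = 10 * 1.101768 = 11.02

11.02 dB


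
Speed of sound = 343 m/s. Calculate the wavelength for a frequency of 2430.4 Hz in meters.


Given values:
  c = 343 m/s, f = 2430.4 Hz
Formula: lambda = c / f
lambda = 343 / 2430.4
lambda = 0.1411

0.1411 m


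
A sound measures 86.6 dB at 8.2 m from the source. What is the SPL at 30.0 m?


Given values:
  SPL1 = 86.6 dB, r1 = 8.2 m, r2 = 30.0 m
Formula: SPL2 = SPL1 - 20 * log10(r2 / r1)
Compute ratio: r2 / r1 = 30.0 / 8.2 = 3.6585
Compute log10: log10(3.6585) = 0.563303
Compute drop: 20 * 0.563303 = 11.2661
SPL2 = 86.6 - 11.2661 = 75.33

75.33 dB


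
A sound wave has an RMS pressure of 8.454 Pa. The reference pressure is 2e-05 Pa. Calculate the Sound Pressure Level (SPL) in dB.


Given values:
  p = 8.454 Pa
  p_ref = 2e-05 Pa
Formula: SPL = 20 * log10(p / p_ref)
Compute ratio: p / p_ref = 8.454 / 2e-05 = 422700
Compute log10: log10(422700) = 5.626032
Multiply: SPL = 20 * 5.626032 = 112.52

112.52 dB


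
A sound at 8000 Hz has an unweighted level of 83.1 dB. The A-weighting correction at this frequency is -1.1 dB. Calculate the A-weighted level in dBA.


Given values:
  SPL = 83.1 dB
  A-weighting at 8000 Hz = -1.1 dB
Formula: L_A = SPL + A_weight
L_A = 83.1 + (-1.1)
L_A = 82.0

82.0 dBA


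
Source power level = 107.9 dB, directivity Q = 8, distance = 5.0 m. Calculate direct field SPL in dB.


Given values:
  Lw = 107.9 dB, Q = 8, r = 5.0 m
Formula: SPL = Lw + 10 * log10(Q / (4 * pi * r^2))
Compute 4 * pi * r^2 = 4 * pi * 5.0^2 = 314.1593
Compute Q / denom = 8 / 314.1593 = 0.02546479
Compute 10 * log10(0.02546479) = -15.9406
SPL = 107.9 + (-15.9406) = 91.96

91.96 dB


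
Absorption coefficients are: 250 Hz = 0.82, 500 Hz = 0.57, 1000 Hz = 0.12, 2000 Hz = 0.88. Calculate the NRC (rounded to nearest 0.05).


Given values:
  a_250 = 0.82, a_500 = 0.57
  a_1000 = 0.12, a_2000 = 0.88
Formula: NRC = (a250 + a500 + a1000 + a2000) / 4
Sum = 0.82 + 0.57 + 0.12 + 0.88 = 2.39
NRC = 2.39 / 4 = 0.5975
Rounded to nearest 0.05: 0.6

0.6


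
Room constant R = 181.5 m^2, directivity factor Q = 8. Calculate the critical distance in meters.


Given values:
  R = 181.5 m^2, Q = 8
Formula: d_c = 0.141 * sqrt(Q * R)
Compute Q * R = 8 * 181.5 = 1452.0
Compute sqrt(1452.0) = 38.1051
d_c = 0.141 * 38.1051 = 5.373

5.373 m


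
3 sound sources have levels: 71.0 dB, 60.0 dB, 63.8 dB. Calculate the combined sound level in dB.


Formula: L_total = 10 * log10( sum(10^(Li/10)) )
  Source 1: 10^(71.0/10) = 12589254.1179
  Source 2: 10^(60.0/10) = 1000000.0
  Source 3: 10^(63.8/10) = 2398832.919
Sum of linear values = 15988087.0369
L_total = 10 * log10(15988087.0369) = 72.04

72.04 dB


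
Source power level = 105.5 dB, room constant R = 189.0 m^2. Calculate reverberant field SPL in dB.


Given values:
  Lw = 105.5 dB, R = 189.0 m^2
Formula: SPL = Lw + 10 * log10(4 / R)
Compute 4 / R = 4 / 189.0 = 0.021164
Compute 10 * log10(0.021164) = -16.744
SPL = 105.5 + (-16.744) = 88.76

88.76 dB


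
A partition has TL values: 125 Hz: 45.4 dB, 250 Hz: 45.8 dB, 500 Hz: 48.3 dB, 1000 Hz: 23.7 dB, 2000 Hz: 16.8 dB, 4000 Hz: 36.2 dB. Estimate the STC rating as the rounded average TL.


Given TL values at each frequency:
  125 Hz: 45.4 dB
  250 Hz: 45.8 dB
  500 Hz: 48.3 dB
  1000 Hz: 23.7 dB
  2000 Hz: 16.8 dB
  4000 Hz: 36.2 dB
Formula: STC ~ round(average of TL values)
Sum = 45.4 + 45.8 + 48.3 + 23.7 + 16.8 + 36.2 = 216.2
Average = 216.2 / 6 = 36.03
Rounded: 36

36


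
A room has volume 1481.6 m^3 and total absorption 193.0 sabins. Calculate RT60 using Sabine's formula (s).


Given values:
  V = 1481.6 m^3
  A = 193.0 sabins
Formula: RT60 = 0.161 * V / A
Numerator: 0.161 * 1481.6 = 238.5376
RT60 = 238.5376 / 193.0 = 1.236

1.236 s


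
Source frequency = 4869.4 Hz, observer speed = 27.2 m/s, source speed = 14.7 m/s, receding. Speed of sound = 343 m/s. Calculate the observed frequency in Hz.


Given values:
  f_s = 4869.4 Hz, v_o = 27.2 m/s, v_s = 14.7 m/s
  Direction: receding
Formula: f_o = f_s * (c - v_o) / (c + v_s)
Numerator: c - v_o = 343 - 27.2 = 315.8
Denominator: c + v_s = 343 + 14.7 = 357.7
f_o = 4869.4 * 315.8 / 357.7 = 4299.01

4299.01 Hz


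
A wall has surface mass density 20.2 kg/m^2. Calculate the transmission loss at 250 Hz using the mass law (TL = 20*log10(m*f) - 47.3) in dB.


Given values:
  m = 20.2 kg/m^2, f = 250 Hz
Formula: TL = 20 * log10(m * f) - 47.3
Compute m * f = 20.2 * 250 = 5050.0
Compute log10(5050.0) = 3.703291
Compute 20 * 3.703291 = 74.0658
TL = 74.0658 - 47.3 = 26.77

26.77 dB


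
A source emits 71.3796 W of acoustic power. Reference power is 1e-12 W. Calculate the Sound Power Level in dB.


Given values:
  W = 71.3796 W
  W_ref = 1e-12 W
Formula: SWL = 10 * log10(W / W_ref)
Compute ratio: W / W_ref = 71379600000000
Compute log10: log10(71379600000000) = 13.853574
Multiply: SWL = 10 * 13.853574 = 138.54

138.54 dB


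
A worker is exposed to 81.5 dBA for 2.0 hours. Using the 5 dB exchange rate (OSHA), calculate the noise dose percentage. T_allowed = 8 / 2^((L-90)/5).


Given values:
  L = 81.5 dBA, T = 2.0 hours
Formula: T_allowed = 8 / 2^((L - 90) / 5)
Compute exponent: (81.5 - 90) / 5 = -1.7
Compute 2^(-1.7) = 0.307786
T_allowed = 8 / 0.307786 = 25.992085 hours
Dose = (T / T_allowed) * 100
Dose = (2.0 / 25.992085) * 100 = 7.69

7.69 %


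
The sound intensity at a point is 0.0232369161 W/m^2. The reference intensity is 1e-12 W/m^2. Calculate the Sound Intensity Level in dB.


Given values:
  I = 0.0232369161 W/m^2
  I_ref = 1e-12 W/m^2
Formula: SIL = 10 * log10(I / I_ref)
Compute ratio: I / I_ref = 23236916100
Compute log10: log10(23236916100) = 10.366178
Multiply: SIL = 10 * 10.366178 = 103.66

103.66 dB


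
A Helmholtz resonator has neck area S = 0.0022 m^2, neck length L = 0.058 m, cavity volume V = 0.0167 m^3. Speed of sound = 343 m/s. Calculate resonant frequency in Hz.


Given values:
  S = 0.0022 m^2, L = 0.058 m, V = 0.0167 m^3, c = 343 m/s
Formula: f = (c / (2*pi)) * sqrt(S / (V * L))
Compute V * L = 0.0167 * 0.058 = 0.0009686
Compute S / (V * L) = 0.0022 / 0.0009686 = 2.2713
Compute sqrt(2.2713) = 1.507083
Compute c / (2*pi) = 343 / 6.283185 = 54.590148
f = 54.590148 * 1.507083 = 82.27

82.27 Hz


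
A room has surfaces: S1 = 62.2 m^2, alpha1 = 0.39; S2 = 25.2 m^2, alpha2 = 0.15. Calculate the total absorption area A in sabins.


Given surfaces:
  Surface 1: 62.2 * 0.39 = 24.258
  Surface 2: 25.2 * 0.15 = 3.78
Formula: A = sum(Si * alpha_i)
A = 24.258 + 3.78
A = 28.04

28.04 sabins


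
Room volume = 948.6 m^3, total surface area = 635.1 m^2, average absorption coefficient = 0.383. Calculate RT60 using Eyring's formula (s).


Given values:
  V = 948.6 m^3, S = 635.1 m^2, alpha = 0.383
Formula: RT60 = 0.161 * V / (-S * ln(1 - alpha))
Compute ln(1 - 0.383) = ln(0.617) = -0.482886
Denominator: -635.1 * -0.482886 = 306.6809
Numerator: 0.161 * 948.6 = 152.7246
RT60 = 152.7246 / 306.6809 = 0.498

0.498 s


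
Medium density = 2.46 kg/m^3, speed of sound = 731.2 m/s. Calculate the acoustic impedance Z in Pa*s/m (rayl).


Given values:
  rho = 2.46 kg/m^3
  c = 731.2 m/s
Formula: Z = rho * c
Z = 2.46 * 731.2
Z = 1798.75

1798.75 rayl


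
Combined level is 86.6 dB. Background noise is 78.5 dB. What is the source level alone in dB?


Given values:
  L_total = 86.6 dB, L_bg = 78.5 dB
Formula: L_source = 10 * log10(10^(L_total/10) - 10^(L_bg/10))
Convert to linear:
  10^(86.6/10) = 457088189.6149
  10^(78.5/10) = 70794578.4384
Difference: 457088189.6149 - 70794578.4384 = 386293611.1765
L_source = 10 * log10(386293611.1765) = 85.87

85.87 dB


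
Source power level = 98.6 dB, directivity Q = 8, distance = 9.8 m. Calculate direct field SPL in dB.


Given values:
  Lw = 98.6 dB, Q = 8, r = 9.8 m
Formula: SPL = Lw + 10 * log10(Q / (4 * pi * r^2))
Compute 4 * pi * r^2 = 4 * pi * 9.8^2 = 1206.8742
Compute Q / denom = 8 / 1206.8742 = 0.00662869
Compute 10 * log10(0.00662869) = -21.7857
SPL = 98.6 + (-21.7857) = 76.81

76.81 dB


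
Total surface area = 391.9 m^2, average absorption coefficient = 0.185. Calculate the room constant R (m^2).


Given values:
  S = 391.9 m^2, alpha = 0.185
Formula: R = S * alpha / (1 - alpha)
Numerator: 391.9 * 0.185 = 72.5015
Denominator: 1 - 0.185 = 0.815
R = 72.5015 / 0.815 = 88.96

88.96 m^2


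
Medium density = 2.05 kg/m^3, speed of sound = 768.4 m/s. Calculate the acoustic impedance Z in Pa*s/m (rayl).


Given values:
  rho = 2.05 kg/m^3
  c = 768.4 m/s
Formula: Z = rho * c
Z = 2.05 * 768.4
Z = 1575.22

1575.22 rayl


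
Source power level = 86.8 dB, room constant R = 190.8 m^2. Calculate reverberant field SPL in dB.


Given values:
  Lw = 86.8 dB, R = 190.8 m^2
Formula: SPL = Lw + 10 * log10(4 / R)
Compute 4 / R = 4 / 190.8 = 0.020964
Compute 10 * log10(0.020964) = -16.7853
SPL = 86.8 + (-16.7853) = 70.01

70.01 dB


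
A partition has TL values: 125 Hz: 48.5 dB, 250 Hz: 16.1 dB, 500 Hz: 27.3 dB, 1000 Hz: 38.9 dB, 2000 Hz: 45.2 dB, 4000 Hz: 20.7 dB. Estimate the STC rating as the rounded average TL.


Given TL values at each frequency:
  125 Hz: 48.5 dB
  250 Hz: 16.1 dB
  500 Hz: 27.3 dB
  1000 Hz: 38.9 dB
  2000 Hz: 45.2 dB
  4000 Hz: 20.7 dB
Formula: STC ~ round(average of TL values)
Sum = 48.5 + 16.1 + 27.3 + 38.9 + 45.2 + 20.7 = 196.7
Average = 196.7 / 6 = 32.78
Rounded: 33

33


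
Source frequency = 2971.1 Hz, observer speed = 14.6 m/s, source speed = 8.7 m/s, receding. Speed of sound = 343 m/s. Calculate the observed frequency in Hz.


Given values:
  f_s = 2971.1 Hz, v_o = 14.6 m/s, v_s = 8.7 m/s
  Direction: receding
Formula: f_o = f_s * (c - v_o) / (c + v_s)
Numerator: c - v_o = 343 - 14.6 = 328.4
Denominator: c + v_s = 343 + 8.7 = 351.7
f_o = 2971.1 * 328.4 / 351.7 = 2774.27

2774.27 Hz


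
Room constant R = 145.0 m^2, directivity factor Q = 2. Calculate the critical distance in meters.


Given values:
  R = 145.0 m^2, Q = 2
Formula: d_c = 0.141 * sqrt(Q * R)
Compute Q * R = 2 * 145.0 = 290.0
Compute sqrt(290.0) = 17.0294
d_c = 0.141 * 17.0294 = 2.401

2.401 m


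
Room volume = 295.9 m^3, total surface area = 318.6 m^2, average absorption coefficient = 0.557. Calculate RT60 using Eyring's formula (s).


Given values:
  V = 295.9 m^3, S = 318.6 m^2, alpha = 0.557
Formula: RT60 = 0.161 * V / (-S * ln(1 - alpha))
Compute ln(1 - 0.557) = ln(0.443) = -0.814186
Denominator: -318.6 * -0.814186 = 259.3997
Numerator: 0.161 * 295.9 = 47.6399
RT60 = 47.6399 / 259.3997 = 0.184

0.184 s


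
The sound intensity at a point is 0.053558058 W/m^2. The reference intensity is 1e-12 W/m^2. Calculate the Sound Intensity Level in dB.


Given values:
  I = 0.053558058 W/m^2
  I_ref = 1e-12 W/m^2
Formula: SIL = 10 * log10(I / I_ref)
Compute ratio: I / I_ref = 53558058000
Compute log10: log10(53558058000) = 10.728825
Multiply: SIL = 10 * 10.728825 = 107.29

107.29 dB


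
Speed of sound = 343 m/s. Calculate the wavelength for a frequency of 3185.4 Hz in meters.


Given values:
  c = 343 m/s, f = 3185.4 Hz
Formula: lambda = c / f
lambda = 343 / 3185.4
lambda = 0.1077

0.1077 m


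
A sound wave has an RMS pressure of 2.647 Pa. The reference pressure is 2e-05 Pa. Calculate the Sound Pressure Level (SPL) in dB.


Given values:
  p = 2.647 Pa
  p_ref = 2e-05 Pa
Formula: SPL = 20 * log10(p / p_ref)
Compute ratio: p / p_ref = 2.647 / 2e-05 = 132350
Compute log10: log10(132350) = 5.121724
Multiply: SPL = 20 * 5.121724 = 102.43

102.43 dB


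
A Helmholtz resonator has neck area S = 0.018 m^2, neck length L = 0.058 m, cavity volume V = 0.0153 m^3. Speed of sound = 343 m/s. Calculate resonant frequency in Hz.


Given values:
  S = 0.018 m^2, L = 0.058 m, V = 0.0153 m^3, c = 343 m/s
Formula: f = (c / (2*pi)) * sqrt(S / (V * L))
Compute V * L = 0.0153 * 0.058 = 0.0008874
Compute S / (V * L) = 0.018 / 0.0008874 = 20.284
Compute sqrt(20.284) = 4.503776
Compute c / (2*pi) = 343 / 6.283185 = 54.590148
f = 54.590148 * 4.503776 = 245.86

245.86 Hz


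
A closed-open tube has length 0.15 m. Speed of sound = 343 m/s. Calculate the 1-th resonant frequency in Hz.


Given values:
  Tube type: closed-open, L = 0.15 m, c = 343 m/s, n = 1
Formula: f_n = (2n - 1) * c / (4 * L)
Compute 2n - 1 = 2*1 - 1 = 1
Compute 4 * L = 4 * 0.15 = 0.6
f = 1 * 343 / 0.6
f = 571.67

571.67 Hz


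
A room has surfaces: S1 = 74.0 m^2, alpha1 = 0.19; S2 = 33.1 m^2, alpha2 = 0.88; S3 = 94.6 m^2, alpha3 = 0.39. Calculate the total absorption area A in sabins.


Given surfaces:
  Surface 1: 74.0 * 0.19 = 14.06
  Surface 2: 33.1 * 0.88 = 29.128
  Surface 3: 94.6 * 0.39 = 36.894
Formula: A = sum(Si * alpha_i)
A = 14.06 + 29.128 + 36.894
A = 80.08

80.08 sabins


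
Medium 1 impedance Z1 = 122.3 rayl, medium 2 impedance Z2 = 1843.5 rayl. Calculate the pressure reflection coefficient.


Given values:
  Z1 = 122.3 rayl, Z2 = 1843.5 rayl
Formula: R = (Z2 - Z1) / (Z2 + Z1)
Numerator: Z2 - Z1 = 1843.5 - 122.3 = 1721.2
Denominator: Z2 + Z1 = 1843.5 + 122.3 = 1965.8
R = 1721.2 / 1965.8 = 0.8756

0.8756


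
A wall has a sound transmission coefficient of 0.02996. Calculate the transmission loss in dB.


Given values:
  tau = 0.02996
Formula: TL = 10 * log10(1 / tau)
Compute 1 / tau = 1 / 0.02996 = 33.3778
Compute log10(33.3778) = 1.523458
TL = 10 * 1.523458 = 15.23

15.23 dB


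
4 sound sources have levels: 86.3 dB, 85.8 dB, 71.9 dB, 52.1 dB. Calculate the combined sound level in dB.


Formula: L_total = 10 * log10( sum(10^(Li/10)) )
  Source 1: 10^(86.3/10) = 426579518.8016
  Source 2: 10^(85.8/10) = 380189396.3206
  Source 3: 10^(71.9/10) = 15488166.1891
  Source 4: 10^(52.1/10) = 162181.0097
Sum of linear values = 822419262.321
L_total = 10 * log10(822419262.321) = 89.15

89.15 dB


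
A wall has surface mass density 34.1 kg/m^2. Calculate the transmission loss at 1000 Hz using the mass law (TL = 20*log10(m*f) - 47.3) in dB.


Given values:
  m = 34.1 kg/m^2, f = 1000 Hz
Formula: TL = 20 * log10(m * f) - 47.3
Compute m * f = 34.1 * 1000 = 34100.0
Compute log10(34100.0) = 4.532754
Compute 20 * 4.532754 = 90.6551
TL = 90.6551 - 47.3 = 43.36

43.36 dB


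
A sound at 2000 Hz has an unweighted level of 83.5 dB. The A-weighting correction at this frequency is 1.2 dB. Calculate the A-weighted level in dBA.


Given values:
  SPL = 83.5 dB
  A-weighting at 2000 Hz = 1.2 dB
Formula: L_A = SPL + A_weight
L_A = 83.5 + (1.2)
L_A = 84.7

84.7 dBA


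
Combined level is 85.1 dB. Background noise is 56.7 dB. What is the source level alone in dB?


Given values:
  L_total = 85.1 dB, L_bg = 56.7 dB
Formula: L_source = 10 * log10(10^(L_total/10) - 10^(L_bg/10))
Convert to linear:
  10^(85.1/10) = 323593656.9296
  10^(56.7/10) = 467735.1413
Difference: 323593656.9296 - 467735.1413 = 323125921.7883
L_source = 10 * log10(323125921.7883) = 85.09

85.09 dB


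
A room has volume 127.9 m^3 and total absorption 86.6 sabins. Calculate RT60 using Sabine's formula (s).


Given values:
  V = 127.9 m^3
  A = 86.6 sabins
Formula: RT60 = 0.161 * V / A
Numerator: 0.161 * 127.9 = 20.5919
RT60 = 20.5919 / 86.6 = 0.238

0.238 s


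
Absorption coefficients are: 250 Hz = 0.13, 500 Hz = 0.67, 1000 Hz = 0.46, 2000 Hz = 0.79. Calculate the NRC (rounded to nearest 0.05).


Given values:
  a_250 = 0.13, a_500 = 0.67
  a_1000 = 0.46, a_2000 = 0.79
Formula: NRC = (a250 + a500 + a1000 + a2000) / 4
Sum = 0.13 + 0.67 + 0.46 + 0.79 = 2.05
NRC = 2.05 / 4 = 0.5125
Rounded to nearest 0.05: 0.5

0.5


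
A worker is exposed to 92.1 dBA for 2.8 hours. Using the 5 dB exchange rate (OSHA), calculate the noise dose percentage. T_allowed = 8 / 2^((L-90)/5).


Given values:
  L = 92.1 dBA, T = 2.8 hours
Formula: T_allowed = 8 / 2^((L - 90) / 5)
Compute exponent: (92.1 - 90) / 5 = 0.42
Compute 2^(0.42) = 1.337928
T_allowed = 8 / 1.337928 = 5.979395 hours
Dose = (T / T_allowed) * 100
Dose = (2.8 / 5.979395) * 100 = 46.83

46.83 %


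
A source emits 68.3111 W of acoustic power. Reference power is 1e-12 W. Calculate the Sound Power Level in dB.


Given values:
  W = 68.3111 W
  W_ref = 1e-12 W
Formula: SWL = 10 * log10(W / W_ref)
Compute ratio: W / W_ref = 68311100000000
Compute log10: log10(68311100000000) = 13.834491
Multiply: SWL = 10 * 13.834491 = 138.34

138.34 dB


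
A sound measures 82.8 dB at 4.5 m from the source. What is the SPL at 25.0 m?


Given values:
  SPL1 = 82.8 dB, r1 = 4.5 m, r2 = 25.0 m
Formula: SPL2 = SPL1 - 20 * log10(r2 / r1)
Compute ratio: r2 / r1 = 25.0 / 4.5 = 5.5556
Compute log10: log10(5.5556) = 0.744731
Compute drop: 20 * 0.744731 = 14.8946
SPL2 = 82.8 - 14.8946 = 67.91

67.91 dB


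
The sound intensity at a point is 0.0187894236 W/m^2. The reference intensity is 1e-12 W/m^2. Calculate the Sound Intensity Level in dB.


Given values:
  I = 0.0187894236 W/m^2
  I_ref = 1e-12 W/m^2
Formula: SIL = 10 * log10(I / I_ref)
Compute ratio: I / I_ref = 18789423600
Compute log10: log10(18789423600) = 10.273913
Multiply: SIL = 10 * 10.273913 = 102.74

102.74 dB


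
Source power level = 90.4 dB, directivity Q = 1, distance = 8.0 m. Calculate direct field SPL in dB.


Given values:
  Lw = 90.4 dB, Q = 1, r = 8.0 m
Formula: SPL = Lw + 10 * log10(Q / (4 * pi * r^2))
Compute 4 * pi * r^2 = 4 * pi * 8.0^2 = 804.2477
Compute Q / denom = 1 / 804.2477 = 0.0012434
Compute 10 * log10(0.0012434) = -29.0539
SPL = 90.4 + (-29.0539) = 61.35

61.35 dB


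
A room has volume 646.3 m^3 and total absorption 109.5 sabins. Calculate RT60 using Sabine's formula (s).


Given values:
  V = 646.3 m^3
  A = 109.5 sabins
Formula: RT60 = 0.161 * V / A
Numerator: 0.161 * 646.3 = 104.0543
RT60 = 104.0543 / 109.5 = 0.95

0.95 s


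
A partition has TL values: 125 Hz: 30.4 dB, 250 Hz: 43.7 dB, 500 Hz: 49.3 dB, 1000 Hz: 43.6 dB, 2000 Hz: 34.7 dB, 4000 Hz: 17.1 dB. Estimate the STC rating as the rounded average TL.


Given TL values at each frequency:
  125 Hz: 30.4 dB
  250 Hz: 43.7 dB
  500 Hz: 49.3 dB
  1000 Hz: 43.6 dB
  2000 Hz: 34.7 dB
  4000 Hz: 17.1 dB
Formula: STC ~ round(average of TL values)
Sum = 30.4 + 43.7 + 49.3 + 43.6 + 34.7 + 17.1 = 218.8
Average = 218.8 / 6 = 36.47
Rounded: 36

36


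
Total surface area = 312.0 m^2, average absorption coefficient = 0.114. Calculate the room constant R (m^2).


Given values:
  S = 312.0 m^2, alpha = 0.114
Formula: R = S * alpha / (1 - alpha)
Numerator: 312.0 * 0.114 = 35.568
Denominator: 1 - 0.114 = 0.886
R = 35.568 / 0.886 = 40.14

40.14 m^2


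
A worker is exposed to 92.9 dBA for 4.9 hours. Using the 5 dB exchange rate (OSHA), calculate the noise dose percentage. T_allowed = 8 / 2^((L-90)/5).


Given values:
  L = 92.9 dBA, T = 4.9 hours
Formula: T_allowed = 8 / 2^((L - 90) / 5)
Compute exponent: (92.9 - 90) / 5 = 0.58
Compute 2^(0.58) = 1.494849
T_allowed = 8 / 1.494849 = 5.351711 hours
Dose = (T / T_allowed) * 100
Dose = (4.9 / 5.351711) * 100 = 91.56

91.56 %


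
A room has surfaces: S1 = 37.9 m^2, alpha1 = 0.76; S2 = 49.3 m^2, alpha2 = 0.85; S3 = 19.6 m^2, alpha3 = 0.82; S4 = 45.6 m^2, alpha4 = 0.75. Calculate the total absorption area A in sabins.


Given surfaces:
  Surface 1: 37.9 * 0.76 = 28.804
  Surface 2: 49.3 * 0.85 = 41.905
  Surface 3: 19.6 * 0.82 = 16.072
  Surface 4: 45.6 * 0.75 = 34.2
Formula: A = sum(Si * alpha_i)
A = 28.804 + 41.905 + 16.072 + 34.2
A = 120.98

120.98 sabins


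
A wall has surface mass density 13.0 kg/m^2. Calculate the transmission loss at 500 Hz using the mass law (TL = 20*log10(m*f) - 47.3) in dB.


Given values:
  m = 13.0 kg/m^2, f = 500 Hz
Formula: TL = 20 * log10(m * f) - 47.3
Compute m * f = 13.0 * 500 = 6500.0
Compute log10(6500.0) = 3.812913
Compute 20 * 3.812913 = 76.2583
TL = 76.2583 - 47.3 = 28.96

28.96 dB


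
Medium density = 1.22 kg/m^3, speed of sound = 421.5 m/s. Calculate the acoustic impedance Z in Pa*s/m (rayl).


Given values:
  rho = 1.22 kg/m^3
  c = 421.5 m/s
Formula: Z = rho * c
Z = 1.22 * 421.5
Z = 514.23

514.23 rayl


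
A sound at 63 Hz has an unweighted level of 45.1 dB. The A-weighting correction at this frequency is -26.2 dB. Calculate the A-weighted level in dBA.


Given values:
  SPL = 45.1 dB
  A-weighting at 63 Hz = -26.2 dB
Formula: L_A = SPL + A_weight
L_A = 45.1 + (-26.2)
L_A = 18.9

18.9 dBA


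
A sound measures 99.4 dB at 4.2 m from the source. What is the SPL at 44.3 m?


Given values:
  SPL1 = 99.4 dB, r1 = 4.2 m, r2 = 44.3 m
Formula: SPL2 = SPL1 - 20 * log10(r2 / r1)
Compute ratio: r2 / r1 = 44.3 / 4.2 = 10.5476
Compute log10: log10(10.5476) = 1.023154
Compute drop: 20 * 1.023154 = 20.4631
SPL2 = 99.4 - 20.4631 = 78.94

78.94 dB


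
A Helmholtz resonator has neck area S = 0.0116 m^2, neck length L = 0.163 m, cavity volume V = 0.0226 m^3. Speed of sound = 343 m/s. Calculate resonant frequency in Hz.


Given values:
  S = 0.0116 m^2, L = 0.163 m, V = 0.0226 m^3, c = 343 m/s
Formula: f = (c / (2*pi)) * sqrt(S / (V * L))
Compute V * L = 0.0226 * 0.163 = 0.0036838
Compute S / (V * L) = 0.0116 / 0.0036838 = 3.1489
Compute sqrt(3.1489) = 1.774514
Compute c / (2*pi) = 343 / 6.283185 = 54.590148
f = 54.590148 * 1.774514 = 96.87

96.87 Hz


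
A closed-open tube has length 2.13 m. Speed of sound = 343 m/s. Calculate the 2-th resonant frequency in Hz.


Given values:
  Tube type: closed-open, L = 2.13 m, c = 343 m/s, n = 2
Formula: f_n = (2n - 1) * c / (4 * L)
Compute 2n - 1 = 2*2 - 1 = 3
Compute 4 * L = 4 * 2.13 = 8.52
f = 3 * 343 / 8.52
f = 120.77

120.77 Hz


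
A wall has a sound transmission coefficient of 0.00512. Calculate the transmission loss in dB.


Given values:
  tau = 0.00512
Formula: TL = 10 * log10(1 / tau)
Compute 1 / tau = 1 / 0.00512 = 195.3125
Compute log10(195.3125) = 2.29073
TL = 10 * 2.29073 = 22.91

22.91 dB


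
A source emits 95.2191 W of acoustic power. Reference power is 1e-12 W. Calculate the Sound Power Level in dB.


Given values:
  W = 95.2191 W
  W_ref = 1e-12 W
Formula: SWL = 10 * log10(W / W_ref)
Compute ratio: W / W_ref = 95219100000000
Compute log10: log10(95219100000000) = 13.978724
Multiply: SWL = 10 * 13.978724 = 139.79

139.79 dB


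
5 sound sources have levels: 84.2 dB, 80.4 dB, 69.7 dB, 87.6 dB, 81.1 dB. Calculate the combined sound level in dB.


Formula: L_total = 10 * log10( sum(10^(Li/10)) )
  Source 1: 10^(84.2/10) = 263026799.1895
  Source 2: 10^(80.4/10) = 109647819.6143
  Source 3: 10^(69.7/10) = 9332543.008
  Source 4: 10^(87.6/10) = 575439937.3372
  Source 5: 10^(81.1/10) = 128824955.1693
Sum of linear values = 1086272054.3183
L_total = 10 * log10(1086272054.3183) = 90.36

90.36 dB


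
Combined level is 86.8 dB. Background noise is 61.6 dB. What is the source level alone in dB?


Given values:
  L_total = 86.8 dB, L_bg = 61.6 dB
Formula: L_source = 10 * log10(10^(L_total/10) - 10^(L_bg/10))
Convert to linear:
  10^(86.8/10) = 478630092.3226
  10^(61.6/10) = 1445439.7707
Difference: 478630092.3226 - 1445439.7707 = 477184652.5519
L_source = 10 * log10(477184652.5519) = 86.79

86.79 dB


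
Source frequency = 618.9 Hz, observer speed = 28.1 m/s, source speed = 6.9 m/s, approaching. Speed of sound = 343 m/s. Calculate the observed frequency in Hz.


Given values:
  f_s = 618.9 Hz, v_o = 28.1 m/s, v_s = 6.9 m/s
  Direction: approaching
Formula: f_o = f_s * (c + v_o) / (c - v_s)
Numerator: c + v_o = 343 + 28.1 = 371.1
Denominator: c - v_s = 343 - 6.9 = 336.1
f_o = 618.9 * 371.1 / 336.1 = 683.35

683.35 Hz


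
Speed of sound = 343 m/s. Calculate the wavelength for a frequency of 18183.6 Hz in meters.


Given values:
  c = 343 m/s, f = 18183.6 Hz
Formula: lambda = c / f
lambda = 343 / 18183.6
lambda = 0.0189

0.0189 m


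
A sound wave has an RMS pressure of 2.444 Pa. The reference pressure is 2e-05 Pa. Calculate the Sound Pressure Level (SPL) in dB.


Given values:
  p = 2.444 Pa
  p_ref = 2e-05 Pa
Formula: SPL = 20 * log10(p / p_ref)
Compute ratio: p / p_ref = 2.444 / 2e-05 = 122200
Compute log10: log10(122200) = 5.087071
Multiply: SPL = 20 * 5.087071 = 101.74

101.74 dB


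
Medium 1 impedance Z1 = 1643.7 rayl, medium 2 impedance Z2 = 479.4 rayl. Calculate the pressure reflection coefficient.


Given values:
  Z1 = 1643.7 rayl, Z2 = 479.4 rayl
Formula: R = (Z2 - Z1) / (Z2 + Z1)
Numerator: Z2 - Z1 = 479.4 - 1643.7 = -1164.3
Denominator: Z2 + Z1 = 479.4 + 1643.7 = 2123.1
R = -1164.3 / 2123.1 = -0.5484

-0.5484


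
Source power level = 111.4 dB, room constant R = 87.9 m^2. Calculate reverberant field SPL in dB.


Given values:
  Lw = 111.4 dB, R = 87.9 m^2
Formula: SPL = Lw + 10 * log10(4 / R)
Compute 4 / R = 4 / 87.9 = 0.045506
Compute 10 * log10(0.045506) = -13.4193
SPL = 111.4 + (-13.4193) = 97.98

97.98 dB


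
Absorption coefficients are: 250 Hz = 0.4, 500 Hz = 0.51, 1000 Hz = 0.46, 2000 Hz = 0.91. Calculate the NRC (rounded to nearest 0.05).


Given values:
  a_250 = 0.4, a_500 = 0.51
  a_1000 = 0.46, a_2000 = 0.91
Formula: NRC = (a250 + a500 + a1000 + a2000) / 4
Sum = 0.4 + 0.51 + 0.46 + 0.91 = 2.28
NRC = 2.28 / 4 = 0.57
Rounded to nearest 0.05: 0.55

0.55


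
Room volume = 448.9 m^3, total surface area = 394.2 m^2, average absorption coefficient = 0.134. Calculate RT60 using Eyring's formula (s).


Given values:
  V = 448.9 m^3, S = 394.2 m^2, alpha = 0.134
Formula: RT60 = 0.161 * V / (-S * ln(1 - alpha))
Compute ln(1 - 0.134) = ln(0.866) = -0.14387
Denominator: -394.2 * -0.14387 = 56.7136
Numerator: 0.161 * 448.9 = 72.2729
RT60 = 72.2729 / 56.7136 = 1.274

1.274 s


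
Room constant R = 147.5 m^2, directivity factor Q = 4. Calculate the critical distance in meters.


Given values:
  R = 147.5 m^2, Q = 4
Formula: d_c = 0.141 * sqrt(Q * R)
Compute Q * R = 4 * 147.5 = 590.0
Compute sqrt(590.0) = 24.2899
d_c = 0.141 * 24.2899 = 3.425

3.425 m


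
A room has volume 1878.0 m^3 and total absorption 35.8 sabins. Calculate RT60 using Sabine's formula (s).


Given values:
  V = 1878.0 m^3
  A = 35.8 sabins
Formula: RT60 = 0.161 * V / A
Numerator: 0.161 * 1878.0 = 302.358
RT60 = 302.358 / 35.8 = 8.446

8.446 s


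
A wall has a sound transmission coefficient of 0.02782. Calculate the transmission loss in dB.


Given values:
  tau = 0.02782
Formula: TL = 10 * log10(1 / tau)
Compute 1 / tau = 1 / 0.02782 = 35.9454
Compute log10(35.9454) = 1.555643
TL = 10 * 1.555643 = 15.56

15.56 dB


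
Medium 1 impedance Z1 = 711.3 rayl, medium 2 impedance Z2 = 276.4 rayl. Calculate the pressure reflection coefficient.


Given values:
  Z1 = 711.3 rayl, Z2 = 276.4 rayl
Formula: R = (Z2 - Z1) / (Z2 + Z1)
Numerator: Z2 - Z1 = 276.4 - 711.3 = -434.9
Denominator: Z2 + Z1 = 276.4 + 711.3 = 987.7
R = -434.9 / 987.7 = -0.4403

-0.4403


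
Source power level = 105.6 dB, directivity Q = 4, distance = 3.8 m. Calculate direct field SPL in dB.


Given values:
  Lw = 105.6 dB, Q = 4, r = 3.8 m
Formula: SPL = Lw + 10 * log10(Q / (4 * pi * r^2))
Compute 4 * pi * r^2 = 4 * pi * 3.8^2 = 181.4584
Compute Q / denom = 4 / 181.4584 = 0.02204362
Compute 10 * log10(0.02204362) = -16.5672
SPL = 105.6 + (-16.5672) = 89.03

89.03 dB


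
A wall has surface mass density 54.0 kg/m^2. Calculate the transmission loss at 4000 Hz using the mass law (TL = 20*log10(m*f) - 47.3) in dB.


Given values:
  m = 54.0 kg/m^2, f = 4000 Hz
Formula: TL = 20 * log10(m * f) - 47.3
Compute m * f = 54.0 * 4000 = 216000.0
Compute log10(216000.0) = 5.334454
Compute 20 * 5.334454 = 106.6891
TL = 106.6891 - 47.3 = 59.39

59.39 dB


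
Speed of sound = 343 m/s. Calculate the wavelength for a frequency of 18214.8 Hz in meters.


Given values:
  c = 343 m/s, f = 18214.8 Hz
Formula: lambda = c / f
lambda = 343 / 18214.8
lambda = 0.0188

0.0188 m


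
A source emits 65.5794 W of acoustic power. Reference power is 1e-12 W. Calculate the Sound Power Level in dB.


Given values:
  W = 65.5794 W
  W_ref = 1e-12 W
Formula: SWL = 10 * log10(W / W_ref)
Compute ratio: W / W_ref = 65579400000000
Compute log10: log10(65579400000000) = 13.816767
Multiply: SWL = 10 * 13.816767 = 138.17

138.17 dB


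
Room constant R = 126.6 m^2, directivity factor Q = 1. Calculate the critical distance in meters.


Given values:
  R = 126.6 m^2, Q = 1
Formula: d_c = 0.141 * sqrt(Q * R)
Compute Q * R = 1 * 126.6 = 126.6
Compute sqrt(126.6) = 11.2517
d_c = 0.141 * 11.2517 = 1.586

1.586 m


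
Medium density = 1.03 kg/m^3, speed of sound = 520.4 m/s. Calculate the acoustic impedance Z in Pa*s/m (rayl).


Given values:
  rho = 1.03 kg/m^3
  c = 520.4 m/s
Formula: Z = rho * c
Z = 1.03 * 520.4
Z = 536.01

536.01 rayl


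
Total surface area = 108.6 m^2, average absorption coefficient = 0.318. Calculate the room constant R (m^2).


Given values:
  S = 108.6 m^2, alpha = 0.318
Formula: R = S * alpha / (1 - alpha)
Numerator: 108.6 * 0.318 = 34.5348
Denominator: 1 - 0.318 = 0.682
R = 34.5348 / 0.682 = 50.64

50.64 m^2


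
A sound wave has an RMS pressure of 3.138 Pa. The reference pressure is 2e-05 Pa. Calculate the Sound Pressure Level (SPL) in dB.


Given values:
  p = 3.138 Pa
  p_ref = 2e-05 Pa
Formula: SPL = 20 * log10(p / p_ref)
Compute ratio: p / p_ref = 3.138 / 2e-05 = 156900
Compute log10: log10(156900) = 5.195623
Multiply: SPL = 20 * 5.195623 = 103.91

103.91 dB


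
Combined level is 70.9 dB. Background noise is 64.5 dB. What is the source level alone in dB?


Given values:
  L_total = 70.9 dB, L_bg = 64.5 dB
Formula: L_source = 10 * log10(10^(L_total/10) - 10^(L_bg/10))
Convert to linear:
  10^(70.9/10) = 12302687.7081
  10^(64.5/10) = 2818382.9313
Difference: 12302687.7081 - 2818382.9313 = 9484304.7768
L_source = 10 * log10(9484304.7768) = 69.77

69.77 dB


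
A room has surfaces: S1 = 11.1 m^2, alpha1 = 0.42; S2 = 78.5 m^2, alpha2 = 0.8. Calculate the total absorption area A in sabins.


Given surfaces:
  Surface 1: 11.1 * 0.42 = 4.662
  Surface 2: 78.5 * 0.8 = 62.8
Formula: A = sum(Si * alpha_i)
A = 4.662 + 62.8
A = 67.46

67.46 sabins


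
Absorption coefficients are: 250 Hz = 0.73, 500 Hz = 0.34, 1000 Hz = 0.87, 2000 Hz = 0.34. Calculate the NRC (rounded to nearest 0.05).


Given values:
  a_250 = 0.73, a_500 = 0.34
  a_1000 = 0.87, a_2000 = 0.34
Formula: NRC = (a250 + a500 + a1000 + a2000) / 4
Sum = 0.73 + 0.34 + 0.87 + 0.34 = 2.28
NRC = 2.28 / 4 = 0.57
Rounded to nearest 0.05: 0.55

0.55


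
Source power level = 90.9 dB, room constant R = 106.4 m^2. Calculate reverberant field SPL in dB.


Given values:
  Lw = 90.9 dB, R = 106.4 m^2
Formula: SPL = Lw + 10 * log10(4 / R)
Compute 4 / R = 4 / 106.4 = 0.037594
Compute 10 * log10(0.037594) = -14.2488
SPL = 90.9 + (-14.2488) = 76.65

76.65 dB


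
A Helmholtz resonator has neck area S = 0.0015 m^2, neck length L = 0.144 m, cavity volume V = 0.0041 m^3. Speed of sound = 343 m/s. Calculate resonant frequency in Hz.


Given values:
  S = 0.0015 m^2, L = 0.144 m, V = 0.0041 m^3, c = 343 m/s
Formula: f = (c / (2*pi)) * sqrt(S / (V * L))
Compute V * L = 0.0041 * 0.144 = 0.0005904
Compute S / (V * L) = 0.0015 / 0.0005904 = 2.5407
Compute sqrt(2.5407) = 1.593957
Compute c / (2*pi) = 343 / 6.283185 = 54.590148
f = 54.590148 * 1.593957 = 87.01

87.01 Hz


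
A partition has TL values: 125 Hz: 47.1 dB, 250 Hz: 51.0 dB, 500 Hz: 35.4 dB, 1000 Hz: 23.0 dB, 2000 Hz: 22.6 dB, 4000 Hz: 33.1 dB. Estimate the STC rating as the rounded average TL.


Given TL values at each frequency:
  125 Hz: 47.1 dB
  250 Hz: 51.0 dB
  500 Hz: 35.4 dB
  1000 Hz: 23.0 dB
  2000 Hz: 22.6 dB
  4000 Hz: 33.1 dB
Formula: STC ~ round(average of TL values)
Sum = 47.1 + 51.0 + 35.4 + 23.0 + 22.6 + 33.1 = 212.2
Average = 212.2 / 6 = 35.37
Rounded: 35

35


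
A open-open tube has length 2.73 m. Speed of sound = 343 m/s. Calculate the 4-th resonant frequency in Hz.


Given values:
  Tube type: open-open, L = 2.73 m, c = 343 m/s, n = 4
Formula: f_n = n * c / (2 * L)
Compute 2 * L = 2 * 2.73 = 5.46
f = 4 * 343 / 5.46
f = 251.28

251.28 Hz


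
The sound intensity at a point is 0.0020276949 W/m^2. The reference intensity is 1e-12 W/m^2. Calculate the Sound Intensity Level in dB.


Given values:
  I = 0.0020276949 W/m^2
  I_ref = 1e-12 W/m^2
Formula: SIL = 10 * log10(I / I_ref)
Compute ratio: I / I_ref = 2027694900
Compute log10: log10(2027694900) = 9.307003
Multiply: SIL = 10 * 9.307003 = 93.07

93.07 dB


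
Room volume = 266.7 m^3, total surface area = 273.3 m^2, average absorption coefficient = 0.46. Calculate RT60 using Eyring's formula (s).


Given values:
  V = 266.7 m^3, S = 273.3 m^2, alpha = 0.46
Formula: RT60 = 0.161 * V / (-S * ln(1 - alpha))
Compute ln(1 - 0.46) = ln(0.54) = -0.616186
Denominator: -273.3 * -0.616186 = 168.4036
Numerator: 0.161 * 266.7 = 42.9387
RT60 = 42.9387 / 168.4036 = 0.255

0.255 s


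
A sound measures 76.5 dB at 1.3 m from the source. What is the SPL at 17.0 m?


Given values:
  SPL1 = 76.5 dB, r1 = 1.3 m, r2 = 17.0 m
Formula: SPL2 = SPL1 - 20 * log10(r2 / r1)
Compute ratio: r2 / r1 = 17.0 / 1.3 = 13.0769
Compute log10: log10(13.0769) = 1.116505
Compute drop: 20 * 1.116505 = 22.3301
SPL2 = 76.5 - 22.3301 = 54.17

54.17 dB


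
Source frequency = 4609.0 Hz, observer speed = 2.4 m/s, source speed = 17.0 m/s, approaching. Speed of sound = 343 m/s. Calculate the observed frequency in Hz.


Given values:
  f_s = 4609.0 Hz, v_o = 2.4 m/s, v_s = 17.0 m/s
  Direction: approaching
Formula: f_o = f_s * (c + v_o) / (c - v_s)
Numerator: c + v_o = 343 + 2.4 = 345.4
Denominator: c - v_s = 343 - 17.0 = 326.0
f_o = 4609.0 * 345.4 / 326.0 = 4883.28

4883.28 Hz


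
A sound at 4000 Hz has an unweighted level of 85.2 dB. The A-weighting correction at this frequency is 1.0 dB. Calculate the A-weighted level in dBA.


Given values:
  SPL = 85.2 dB
  A-weighting at 4000 Hz = 1.0 dB
Formula: L_A = SPL + A_weight
L_A = 85.2 + (1.0)
L_A = 86.2

86.2 dBA


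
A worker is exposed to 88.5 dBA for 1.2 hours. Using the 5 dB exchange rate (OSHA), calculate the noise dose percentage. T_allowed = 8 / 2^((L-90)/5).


Given values:
  L = 88.5 dBA, T = 1.2 hours
Formula: T_allowed = 8 / 2^((L - 90) / 5)
Compute exponent: (88.5 - 90) / 5 = -0.3
Compute 2^(-0.3) = 0.812252
T_allowed = 8 / 0.812252 = 9.84916 hours
Dose = (T / T_allowed) * 100
Dose = (1.2 / 9.84916) * 100 = 12.18

12.18 %


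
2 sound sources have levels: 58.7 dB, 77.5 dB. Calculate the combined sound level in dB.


Formula: L_total = 10 * log10( sum(10^(Li/10)) )
  Source 1: 10^(58.7/10) = 741310.2413
  Source 2: 10^(77.5/10) = 56234132.519
Sum of linear values = 56975442.7603
L_total = 10 * log10(56975442.7603) = 77.56

77.56 dB


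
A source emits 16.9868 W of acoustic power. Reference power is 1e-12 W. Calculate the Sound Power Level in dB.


Given values:
  W = 16.9868 W
  W_ref = 1e-12 W
Formula: SWL = 10 * log10(W / W_ref)
Compute ratio: W / W_ref = 16986800000000
Compute log10: log10(16986800000000) = 13.230112
Multiply: SWL = 10 * 13.230112 = 132.3

132.3 dB
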